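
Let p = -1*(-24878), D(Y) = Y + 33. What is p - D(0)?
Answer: 24845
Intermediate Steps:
D(Y) = 33 + Y
p = 24878
p - D(0) = 24878 - (33 + 0) = 24878 - 1*33 = 24878 - 33 = 24845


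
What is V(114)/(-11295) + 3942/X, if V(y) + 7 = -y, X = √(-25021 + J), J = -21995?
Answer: 121/11295 - 657*I*√1306/1306 ≈ 0.010713 - 18.18*I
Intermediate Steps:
X = 6*I*√1306 (X = √(-25021 - 21995) = √(-47016) = 6*I*√1306 ≈ 216.83*I)
V(y) = -7 - y
V(114)/(-11295) + 3942/X = (-7 - 1*114)/(-11295) + 3942/((6*I*√1306)) = (-7 - 114)*(-1/11295) + 3942*(-I*√1306/7836) = -121*(-1/11295) - 657*I*√1306/1306 = 121/11295 - 657*I*√1306/1306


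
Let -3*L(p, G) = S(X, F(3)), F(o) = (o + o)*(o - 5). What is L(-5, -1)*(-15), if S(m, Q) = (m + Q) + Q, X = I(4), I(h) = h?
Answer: -100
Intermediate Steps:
F(o) = 2*o*(-5 + o) (F(o) = (2*o)*(-5 + o) = 2*o*(-5 + o))
X = 4
S(m, Q) = m + 2*Q (S(m, Q) = (Q + m) + Q = m + 2*Q)
L(p, G) = 20/3 (L(p, G) = -(4 + 2*(2*3*(-5 + 3)))/3 = -(4 + 2*(2*3*(-2)))/3 = -(4 + 2*(-12))/3 = -(4 - 24)/3 = -⅓*(-20) = 20/3)
L(-5, -1)*(-15) = (20/3)*(-15) = -100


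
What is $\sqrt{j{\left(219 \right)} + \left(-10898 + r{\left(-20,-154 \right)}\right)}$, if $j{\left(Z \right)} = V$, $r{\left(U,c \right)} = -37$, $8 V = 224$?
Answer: $i \sqrt{10907} \approx 104.44 i$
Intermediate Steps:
$V = 28$ ($V = \frac{1}{8} \cdot 224 = 28$)
$j{\left(Z \right)} = 28$
$\sqrt{j{\left(219 \right)} + \left(-10898 + r{\left(-20,-154 \right)}\right)} = \sqrt{28 - 10935} = \sqrt{-10907} = i \sqrt{10907}$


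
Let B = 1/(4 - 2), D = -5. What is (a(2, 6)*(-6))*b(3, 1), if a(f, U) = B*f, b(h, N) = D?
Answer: 30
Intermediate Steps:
b(h, N) = -5
B = ½ (B = 1/2 = ½ ≈ 0.50000)
a(f, U) = f/2
(a(2, 6)*(-6))*b(3, 1) = (((½)*2)*(-6))*(-5) = (1*(-6))*(-5) = -6*(-5) = 30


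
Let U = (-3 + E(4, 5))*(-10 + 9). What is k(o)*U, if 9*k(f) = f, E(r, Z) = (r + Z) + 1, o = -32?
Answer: 224/9 ≈ 24.889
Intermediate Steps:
E(r, Z) = 1 + Z + r (E(r, Z) = (Z + r) + 1 = 1 + Z + r)
k(f) = f/9
U = -7 (U = (-3 + (1 + 5 + 4))*(-10 + 9) = (-3 + 10)*(-1) = 7*(-1) = -7)
k(o)*U = ((1/9)*(-32))*(-7) = -32/9*(-7) = 224/9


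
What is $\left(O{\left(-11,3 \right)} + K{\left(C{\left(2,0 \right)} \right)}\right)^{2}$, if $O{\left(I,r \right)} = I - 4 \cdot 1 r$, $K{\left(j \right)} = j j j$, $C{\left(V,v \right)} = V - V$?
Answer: $529$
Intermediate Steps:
$C{\left(V,v \right)} = 0$
$K{\left(j \right)} = j^{3}$ ($K{\left(j \right)} = j^{2} j = j^{3}$)
$O{\left(I,r \right)} = I - 4 r$
$\left(O{\left(-11,3 \right)} + K{\left(C{\left(2,0 \right)} \right)}\right)^{2} = \left(\left(-11 - 12\right) + 0^{3}\right)^{2} = \left(\left(-11 - 12\right) + 0\right)^{2} = \left(-23 + 0\right)^{2} = \left(-23\right)^{2} = 529$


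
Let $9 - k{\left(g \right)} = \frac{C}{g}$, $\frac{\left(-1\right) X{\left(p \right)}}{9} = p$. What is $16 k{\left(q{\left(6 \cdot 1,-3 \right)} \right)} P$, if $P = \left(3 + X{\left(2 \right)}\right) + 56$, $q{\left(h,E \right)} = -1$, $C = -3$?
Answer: $3936$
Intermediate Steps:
$X{\left(p \right)} = - 9 p$
$k{\left(g \right)} = 9 + \frac{3}{g}$ ($k{\left(g \right)} = 9 - - \frac{3}{g} = 9 + \frac{3}{g}$)
$P = 41$ ($P = \left(3 - 18\right) + 56 = -15 + 56 = 41$)
$16 k{\left(q{\left(6 \cdot 1,-3 \right)} \right)} P = 16 \left(9 + \frac{3}{-1}\right) 41 = 16 \left(9 + 3 \left(-1\right)\right) 41 = 16 \left(9 - 3\right) 41 = 16 \cdot 6 \cdot 41 = 96 \cdot 41 = 3936$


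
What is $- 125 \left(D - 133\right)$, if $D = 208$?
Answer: $-9375$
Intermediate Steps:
$- 125 \left(D - 133\right) = - 125 \left(208 - 133\right) = \left(-125\right) 75 = -9375$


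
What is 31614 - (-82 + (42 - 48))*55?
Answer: 36454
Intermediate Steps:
31614 - (-82 + (42 - 48))*55 = 31614 - (-82 - 6)*55 = 31614 - (-88)*55 = 31614 - 1*(-4840) = 31614 + 4840 = 36454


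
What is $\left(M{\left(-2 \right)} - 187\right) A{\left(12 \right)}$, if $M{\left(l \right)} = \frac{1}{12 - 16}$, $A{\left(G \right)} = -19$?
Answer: $\frac{14231}{4} \approx 3557.8$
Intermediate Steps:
$M{\left(l \right)} = - \frac{1}{4}$ ($M{\left(l \right)} = \frac{1}{-4} = - \frac{1}{4}$)
$\left(M{\left(-2 \right)} - 187\right) A{\left(12 \right)} = \left(- \frac{1}{4} - 187\right) \left(-19\right) = \left(- \frac{749}{4}\right) \left(-19\right) = \frac{14231}{4}$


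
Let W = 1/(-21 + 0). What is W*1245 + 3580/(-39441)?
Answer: -16393075/276087 ≈ -59.376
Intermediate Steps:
W = -1/21 (W = 1/(-21) = -1/21 ≈ -0.047619)
W*1245 + 3580/(-39441) = -1/21*1245 + 3580/(-39441) = -415/7 + 3580*(-1/39441) = -415/7 - 3580/39441 = -16393075/276087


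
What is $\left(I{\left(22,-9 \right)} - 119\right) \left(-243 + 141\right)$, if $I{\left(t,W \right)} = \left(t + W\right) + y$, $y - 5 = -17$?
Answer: $12036$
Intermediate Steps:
$y = -12$ ($y = 5 - 17 = -12$)
$I{\left(t,W \right)} = -12 + W + t$ ($I{\left(t,W \right)} = \left(t + W\right) - 12 = \left(W + t\right) - 12 = -12 + W + t$)
$\left(I{\left(22,-9 \right)} - 119\right) \left(-243 + 141\right) = \left(\left(-12 - 9 + 22\right) - 119\right) \left(-243 + 141\right) = \left(1 - 119\right) \left(-102\right) = \left(-118\right) \left(-102\right) = 12036$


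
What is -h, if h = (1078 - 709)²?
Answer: -136161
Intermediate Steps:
h = 136161 (h = 369² = 136161)
-h = -1*136161 = -136161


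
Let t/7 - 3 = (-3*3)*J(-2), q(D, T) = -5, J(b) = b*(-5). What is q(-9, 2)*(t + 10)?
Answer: 2995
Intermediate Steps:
J(b) = -5*b
t = -609 (t = 21 + 7*((-3*3)*(-5*(-2))) = 21 + 7*(-9*10) = 21 + 7*(-90) = 21 - 630 = -609)
q(-9, 2)*(t + 10) = -5*(-609 + 10) = -5*(-599) = 2995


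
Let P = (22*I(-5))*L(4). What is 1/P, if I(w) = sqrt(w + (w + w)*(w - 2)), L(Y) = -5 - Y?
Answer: -sqrt(65)/12870 ≈ -0.00062644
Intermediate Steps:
I(w) = sqrt(w + 2*w*(-2 + w)) (I(w) = sqrt(w + (2*w)*(-2 + w)) = sqrt(w + 2*w*(-2 + w)))
P = -198*sqrt(65) (P = (22*sqrt(-5*(-3 + 2*(-5))))*(-5 - 1*4) = (22*sqrt(-5*(-3 - 10)))*(-5 - 4) = (22*sqrt(-5*(-13)))*(-9) = (22*sqrt(65))*(-9) = -198*sqrt(65) ≈ -1596.3)
1/P = 1/(-198*sqrt(65)) = -sqrt(65)/12870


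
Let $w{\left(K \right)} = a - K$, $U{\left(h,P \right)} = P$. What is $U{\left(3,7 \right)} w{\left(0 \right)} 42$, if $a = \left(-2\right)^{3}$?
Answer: $-2352$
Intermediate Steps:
$a = -8$
$w{\left(K \right)} = -8 - K$
$U{\left(3,7 \right)} w{\left(0 \right)} 42 = 7 \left(-8 - 0\right) 42 = 7 \left(-8 + 0\right) 42 = 7 \left(-8\right) 42 = \left(-56\right) 42 = -2352$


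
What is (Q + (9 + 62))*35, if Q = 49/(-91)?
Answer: 32060/13 ≈ 2466.2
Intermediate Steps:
Q = -7/13 (Q = 49*(-1/91) = -7/13 ≈ -0.53846)
(Q + (9 + 62))*35 = (-7/13 + (9 + 62))*35 = (-7/13 + 71)*35 = (916/13)*35 = 32060/13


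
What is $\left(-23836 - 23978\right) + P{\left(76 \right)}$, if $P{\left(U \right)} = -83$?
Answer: $-47897$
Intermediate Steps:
$\left(-23836 - 23978\right) + P{\left(76 \right)} = \left(-23836 - 23978\right) - 83 = -47814 - 83 = -47897$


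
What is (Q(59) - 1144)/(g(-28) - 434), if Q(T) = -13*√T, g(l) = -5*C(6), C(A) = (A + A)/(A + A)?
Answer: 1144/439 + 13*√59/439 ≈ 2.8334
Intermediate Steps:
C(A) = 1 (C(A) = (2*A)/((2*A)) = (2*A)*(1/(2*A)) = 1)
g(l) = -5 (g(l) = -5*1 = -5)
(Q(59) - 1144)/(g(-28) - 434) = (-13*√59 - 1144)/(-5 - 434) = (-1144 - 13*√59)/(-439) = (-1144 - 13*√59)*(-1/439) = 1144/439 + 13*√59/439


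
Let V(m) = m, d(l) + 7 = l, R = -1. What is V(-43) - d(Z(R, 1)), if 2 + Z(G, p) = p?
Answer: -35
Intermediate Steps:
Z(G, p) = -2 + p
d(l) = -7 + l
V(-43) - d(Z(R, 1)) = -43 - (-7 + (-2 + 1)) = -43 - (-7 - 1) = -43 - 1*(-8) = -43 + 8 = -35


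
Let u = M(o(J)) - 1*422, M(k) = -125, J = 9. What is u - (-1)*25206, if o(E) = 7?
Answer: 24659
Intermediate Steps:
u = -547 (u = -125 - 1*422 = -125 - 422 = -547)
u - (-1)*25206 = -547 - (-1)*25206 = -547 - 1*(-25206) = -547 + 25206 = 24659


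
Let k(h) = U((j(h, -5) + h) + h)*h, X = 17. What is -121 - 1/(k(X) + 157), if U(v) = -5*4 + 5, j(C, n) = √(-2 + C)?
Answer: -11857/98 ≈ -120.99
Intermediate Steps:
U(v) = -15 (U(v) = -20 + 5 = -15)
k(h) = -15*h
-121 - 1/(k(X) + 157) = -121 - 1/(-15*17 + 157) = -121 - 1/(-255 + 157) = -121 - 1/(-98) = -121 - 1*(-1/98) = -121 + 1/98 = -11857/98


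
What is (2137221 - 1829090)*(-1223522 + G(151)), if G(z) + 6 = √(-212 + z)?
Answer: -377006906168 + 308131*I*√61 ≈ -3.7701e+11 + 2.4066e+6*I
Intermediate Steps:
G(z) = -6 + √(-212 + z)
(2137221 - 1829090)*(-1223522 + G(151)) = (2137221 - 1829090)*(-1223522 + (-6 + √(-212 + 151))) = 308131*(-1223522 + (-6 + √(-61))) = 308131*(-1223522 + (-6 + I*√61)) = 308131*(-1223528 + I*√61) = -377006906168 + 308131*I*√61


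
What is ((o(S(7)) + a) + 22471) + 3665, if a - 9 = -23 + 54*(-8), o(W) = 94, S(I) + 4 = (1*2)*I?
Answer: 25784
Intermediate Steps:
S(I) = -4 + 2*I (S(I) = -4 + (1*2)*I = -4 + 2*I)
a = -446 (a = 9 + (-23 + 54*(-8)) = 9 + (-23 - 432) = 9 - 455 = -446)
((o(S(7)) + a) + 22471) + 3665 = ((94 - 446) + 22471) + 3665 = (-352 + 22471) + 3665 = 22119 + 3665 = 25784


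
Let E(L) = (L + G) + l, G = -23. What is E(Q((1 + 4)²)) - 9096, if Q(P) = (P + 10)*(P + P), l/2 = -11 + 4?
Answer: -7383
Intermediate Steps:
l = -14 (l = 2*(-11 + 4) = 2*(-7) = -14)
Q(P) = 2*P*(10 + P) (Q(P) = (10 + P)*(2*P) = 2*P*(10 + P))
E(L) = -37 + L (E(L) = (L - 23) - 14 = (-23 + L) - 14 = -37 + L)
E(Q((1 + 4)²)) - 9096 = (-37 + 2*(1 + 4)²*(10 + (1 + 4)²)) - 9096 = (-37 + 2*5²*(10 + 5²)) - 9096 = (-37 + 2*25*(10 + 25)) - 9096 = (-37 + 2*25*35) - 9096 = (-37 + 1750) - 9096 = 1713 - 9096 = -7383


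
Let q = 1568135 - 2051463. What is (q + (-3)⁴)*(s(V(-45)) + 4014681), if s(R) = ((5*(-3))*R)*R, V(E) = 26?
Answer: -1935182424627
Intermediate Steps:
q = -483328
s(R) = -15*R² (s(R) = (-15*R)*R = -15*R²)
(q + (-3)⁴)*(s(V(-45)) + 4014681) = (-483328 + (-3)⁴)*(-15*26² + 4014681) = (-483328 + 81)*(-15*676 + 4014681) = -483247*(-10140 + 4014681) = -483247*4004541 = -1935182424627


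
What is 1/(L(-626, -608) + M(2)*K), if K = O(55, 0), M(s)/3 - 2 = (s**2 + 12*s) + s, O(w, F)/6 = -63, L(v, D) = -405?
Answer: -1/36693 ≈ -2.7253e-5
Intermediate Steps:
O(w, F) = -378 (O(w, F) = 6*(-63) = -378)
M(s) = 6 + 3*s**2 + 39*s (M(s) = 6 + 3*((s**2 + 12*s) + s) = 6 + 3*(s**2 + 13*s) = 6 + (3*s**2 + 39*s) = 6 + 3*s**2 + 39*s)
K = -378
1/(L(-626, -608) + M(2)*K) = 1/(-405 + (6 + 3*2**2 + 39*2)*(-378)) = 1/(-405 + (6 + 3*4 + 78)*(-378)) = 1/(-405 + (6 + 12 + 78)*(-378)) = 1/(-405 + 96*(-378)) = 1/(-405 - 36288) = 1/(-36693) = -1/36693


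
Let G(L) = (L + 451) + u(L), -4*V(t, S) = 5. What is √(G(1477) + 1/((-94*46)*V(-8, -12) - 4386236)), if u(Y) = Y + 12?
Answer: √7286441267976234/1460277 ≈ 58.455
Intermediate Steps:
V(t, S) = -5/4 (V(t, S) = -¼*5 = -5/4)
u(Y) = 12 + Y
G(L) = 463 + 2*L (G(L) = (L + 451) + (12 + L) = (451 + L) + (12 + L) = 463 + 2*L)
√(G(1477) + 1/((-94*46)*V(-8, -12) - 4386236)) = √((463 + 2*1477) + 1/(-94*46*(-5/4) - 4386236)) = √((463 + 2954) + 1/(-4324*(-5/4) - 4386236)) = √(3417 + 1/(5405 - 4386236)) = √(3417 + 1/(-4380831)) = √(3417 - 1/4380831) = √(14969299526/4380831) = √7286441267976234/1460277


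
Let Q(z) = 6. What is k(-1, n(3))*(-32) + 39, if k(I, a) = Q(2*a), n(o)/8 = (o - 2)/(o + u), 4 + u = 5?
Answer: -153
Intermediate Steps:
u = 1 (u = -4 + 5 = 1)
n(o) = 8*(-2 + o)/(1 + o) (n(o) = 8*((o - 2)/(o + 1)) = 8*((-2 + o)/(1 + o)) = 8*(-2 + o)/(1 + o))
k(I, a) = 6
k(-1, n(3))*(-32) + 39 = 6*(-32) + 39 = -192 + 39 = -153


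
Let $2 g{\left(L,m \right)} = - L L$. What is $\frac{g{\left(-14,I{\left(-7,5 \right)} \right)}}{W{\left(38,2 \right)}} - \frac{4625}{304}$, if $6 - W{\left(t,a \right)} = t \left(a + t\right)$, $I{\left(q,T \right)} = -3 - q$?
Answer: $- \frac{3486229}{230128} \approx -15.149$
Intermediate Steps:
$W{\left(t,a \right)} = 6 - t \left(a + t\right)$
$g{\left(L,m \right)} = - \frac{L^{2}}{2}$ ($g{\left(L,m \right)} = \frac{\left(-1\right) L L}{2} = \frac{\left(-1\right) L^{2}}{2} = - \frac{L^{2}}{2}$)
$\frac{g{\left(-14,I{\left(-7,5 \right)} \right)}}{W{\left(38,2 \right)}} - \frac{4625}{304} = \frac{\left(- \frac{1}{2}\right) \left(-14\right)^{2}}{6 - 38^{2} - 2 \cdot 38} - \frac{4625}{304} = \frac{\left(- \frac{1}{2}\right) 196}{6 - 1444 - 76} - \frac{4625}{304} = - \frac{98}{6 - 1444 - 76} - \frac{4625}{304} = - \frac{98}{-1514} - \frac{4625}{304} = \left(-98\right) \left(- \frac{1}{1514}\right) - \frac{4625}{304} = \frac{49}{757} - \frac{4625}{304} = - \frac{3486229}{230128}$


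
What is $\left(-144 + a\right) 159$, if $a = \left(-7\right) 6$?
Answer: $-29574$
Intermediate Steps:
$a = -42$
$\left(-144 + a\right) 159 = \left(-144 - 42\right) 159 = \left(-186\right) 159 = -29574$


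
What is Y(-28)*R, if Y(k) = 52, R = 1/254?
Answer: 26/127 ≈ 0.20472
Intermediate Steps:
R = 1/254 ≈ 0.0039370
Y(-28)*R = 52*(1/254) = 26/127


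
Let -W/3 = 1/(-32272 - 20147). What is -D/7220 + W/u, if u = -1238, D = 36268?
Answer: -196133483263/39044991070 ≈ -5.0233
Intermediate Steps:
W = 1/17473 (W = -3/(-32272 - 20147) = -3/(-52419) = -3*(-1/52419) = 1/17473 ≈ 5.7231e-5)
-D/7220 + W/u = -1*36268/7220 + (1/17473)/(-1238) = -36268*1/7220 + (1/17473)*(-1/1238) = -9067/1805 - 1/21631574 = -196133483263/39044991070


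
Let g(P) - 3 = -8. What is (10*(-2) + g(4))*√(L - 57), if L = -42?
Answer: -75*I*√11 ≈ -248.75*I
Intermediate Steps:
g(P) = -5 (g(P) = 3 - 8 = -5)
(10*(-2) + g(4))*√(L - 57) = (10*(-2) - 5)*√(-42 - 57) = (-20 - 5)*√(-99) = -75*I*√11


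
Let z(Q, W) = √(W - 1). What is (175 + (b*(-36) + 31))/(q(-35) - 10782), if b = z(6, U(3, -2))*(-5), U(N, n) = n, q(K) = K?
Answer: -206/10817 - 180*I*√3/10817 ≈ -0.019044 - 0.028822*I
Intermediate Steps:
z(Q, W) = √(-1 + W)
b = -5*I*√3 (b = √(-1 - 2)*(-5) = √(-3)*(-5) = (I*√3)*(-5) = -5*I*√3 ≈ -8.6602*I)
(175 + (b*(-36) + 31))/(q(-35) - 10782) = (175 + (-5*I*√3*(-36) + 31))/(-35 - 10782) = (175 + (180*I*√3 + 31))/(-10817) = (175 + (31 + 180*I*√3))*(-1/10817) = (206 + 180*I*√3)*(-1/10817) = -206/10817 - 180*I*√3/10817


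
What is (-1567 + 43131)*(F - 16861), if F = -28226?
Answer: -1873996068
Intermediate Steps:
(-1567 + 43131)*(F - 16861) = (-1567 + 43131)*(-28226 - 16861) = 41564*(-45087) = -1873996068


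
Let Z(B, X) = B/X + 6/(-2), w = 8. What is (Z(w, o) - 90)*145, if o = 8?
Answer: -13340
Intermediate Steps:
Z(B, X) = -3 + B/X (Z(B, X) = B/X + 6*(-½) = B/X - 3 = -3 + B/X)
(Z(w, o) - 90)*145 = ((-3 + 8/8) - 90)*145 = ((-3 + 8*(⅛)) - 90)*145 = ((-3 + 1) - 90)*145 = (-2 - 90)*145 = -92*145 = -13340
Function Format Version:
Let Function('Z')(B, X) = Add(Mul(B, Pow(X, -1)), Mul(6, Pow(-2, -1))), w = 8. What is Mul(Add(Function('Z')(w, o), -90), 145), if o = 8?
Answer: -13340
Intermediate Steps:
Function('Z')(B, X) = Add(-3, Mul(B, Pow(X, -1))) (Function('Z')(B, X) = Add(Mul(B, Pow(X, -1)), Mul(6, Rational(-1, 2))) = Add(Mul(B, Pow(X, -1)), -3) = Add(-3, Mul(B, Pow(X, -1))))
Mul(Add(Function('Z')(w, o), -90), 145) = Mul(Add(Add(-3, Mul(8, Pow(8, -1))), -90), 145) = Mul(Add(Add(-3, Mul(8, Rational(1, 8))), -90), 145) = Mul(Add(Add(-3, 1), -90), 145) = Mul(Add(-2, -90), 145) = Mul(-92, 145) = -13340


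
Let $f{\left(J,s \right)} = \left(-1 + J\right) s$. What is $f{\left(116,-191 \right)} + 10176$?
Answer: $-11789$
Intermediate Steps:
$f{\left(J,s \right)} = s \left(-1 + J\right)$
$f{\left(116,-191 \right)} + 10176 = - 191 \left(-1 + 116\right) + 10176 = \left(-191\right) 115 + 10176 = -21965 + 10176 = -11789$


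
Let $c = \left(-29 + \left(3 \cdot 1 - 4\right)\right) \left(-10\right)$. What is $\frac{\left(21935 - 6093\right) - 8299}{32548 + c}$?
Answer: $\frac{7543}{32848} \approx 0.22963$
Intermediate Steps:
$c = 300$ ($c = \left(-29 + \left(3 - 4\right)\right) \left(-10\right) = \left(-29 - 1\right) \left(-10\right) = \left(-30\right) \left(-10\right) = 300$)
$\frac{\left(21935 - 6093\right) - 8299}{32548 + c} = \frac{\left(21935 - 6093\right) - 8299}{32548 + 300} = \frac{\left(21935 - 6093\right) - 8299}{32848} = \left(15842 - 8299\right) \frac{1}{32848} = 7543 \cdot \frac{1}{32848} = \frac{7543}{32848}$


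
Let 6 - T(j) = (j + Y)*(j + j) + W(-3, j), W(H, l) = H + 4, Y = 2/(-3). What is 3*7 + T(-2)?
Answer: 46/3 ≈ 15.333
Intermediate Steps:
Y = -⅔ (Y = 2*(-⅓) = -⅔ ≈ -0.66667)
W(H, l) = 4 + H
T(j) = 5 - 2*j*(-⅔ + j) (T(j) = 6 - ((j - ⅔)*(j + j) + (4 - 3)) = 6 - ((-⅔ + j)*(2*j) + 1) = 6 - (2*j*(-⅔ + j) + 1) = 6 - (1 + 2*j*(-⅔ + j)) = 6 + (-1 - 2*j*(-⅔ + j)) = 5 - 2*j*(-⅔ + j))
3*7 + T(-2) = 3*7 + (5 - 2*(-2)² + (4/3)*(-2)) = 21 + (5 - 2*4 - 8/3) = 21 + (5 - 8 - 8/3) = 21 - 17/3 = 46/3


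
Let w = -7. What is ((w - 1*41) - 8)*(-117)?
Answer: 6552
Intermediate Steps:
((w - 1*41) - 8)*(-117) = ((-7 - 1*41) - 8)*(-117) = ((-7 - 41) - 8)*(-117) = (-48 - 8)*(-117) = -56*(-117) = 6552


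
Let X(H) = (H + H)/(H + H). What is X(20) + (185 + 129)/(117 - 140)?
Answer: -291/23 ≈ -12.652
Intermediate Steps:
X(H) = 1 (X(H) = (2*H)/((2*H)) = (2*H)*(1/(2*H)) = 1)
X(20) + (185 + 129)/(117 - 140) = 1 + (185 + 129)/(117 - 140) = 1 + 314/(-23) = 1 + 314*(-1/23) = 1 - 314/23 = -291/23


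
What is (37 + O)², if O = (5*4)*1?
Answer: 3249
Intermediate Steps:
O = 20 (O = 20*1 = 20)
(37 + O)² = (37 + 20)² = 57² = 3249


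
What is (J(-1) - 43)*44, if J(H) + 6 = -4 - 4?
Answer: -2508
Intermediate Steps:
J(H) = -14 (J(H) = -6 + (-4 - 4) = -6 - 8 = -14)
(J(-1) - 43)*44 = (-14 - 43)*44 = -57*44 = -2508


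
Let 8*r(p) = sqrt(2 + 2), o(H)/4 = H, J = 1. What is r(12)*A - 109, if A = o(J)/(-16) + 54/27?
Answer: -1737/16 ≈ -108.56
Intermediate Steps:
o(H) = 4*H
r(p) = 1/4 (r(p) = sqrt(2 + 2)/8 = sqrt(4)/8 = (1/8)*2 = 1/4)
A = 7/4 (A = (4*1)/(-16) + 54/27 = 4*(-1/16) + 54*(1/27) = -1/4 + 2 = 7/4 ≈ 1.7500)
r(12)*A - 109 = (1/4)*(7/4) - 109 = 7/16 - 109 = -1737/16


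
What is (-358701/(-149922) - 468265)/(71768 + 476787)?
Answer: -3342993649/3916212510 ≈ -0.85363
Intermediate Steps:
(-358701/(-149922) - 468265)/(71768 + 476787) = (-358701*(-1/149922) - 468265)/548555 = (119567/49974 - 468265)*(1/548555) = -23400955543/49974*1/548555 = -3342993649/3916212510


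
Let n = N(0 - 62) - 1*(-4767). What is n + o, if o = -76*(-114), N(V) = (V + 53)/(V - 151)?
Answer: 953604/71 ≈ 13431.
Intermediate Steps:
N(V) = (53 + V)/(-151 + V)
n = 338460/71 (n = (53 + (0 - 62))/(-151 + (0 - 62)) - 1*(-4767) = (53 - 62)/(-151 - 62) + 4767 = -9/(-213) + 4767 = -1/213*(-9) + 4767 = 3/71 + 4767 = 338460/71 ≈ 4767.0)
o = 8664
n + o = 338460/71 + 8664 = 953604/71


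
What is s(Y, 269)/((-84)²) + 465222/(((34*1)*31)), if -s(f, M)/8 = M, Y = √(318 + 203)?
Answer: 12060067/27342 ≈ 441.08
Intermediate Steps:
Y = √521 ≈ 22.825
s(f, M) = -8*M
s(Y, 269)/((-84)²) + 465222/(((34*1)*31)) = (-8*269)/((-84)²) + 465222/(((34*1)*31)) = -2152/7056 + 465222/((34*31)) = -2152*1/7056 + 465222/1054 = -269/882 + 465222*(1/1054) = -269/882 + 13683/31 = 12060067/27342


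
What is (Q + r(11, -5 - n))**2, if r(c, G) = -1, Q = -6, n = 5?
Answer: 49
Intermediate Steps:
(Q + r(11, -5 - n))**2 = (-6 - 1)**2 = (-7)**2 = 49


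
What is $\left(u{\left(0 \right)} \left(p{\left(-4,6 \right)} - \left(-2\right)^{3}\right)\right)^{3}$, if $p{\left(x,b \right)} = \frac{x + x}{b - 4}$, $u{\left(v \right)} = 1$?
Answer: $64$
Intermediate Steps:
$p{\left(x,b \right)} = \frac{2 x}{-4 + b}$
$\left(u{\left(0 \right)} \left(p{\left(-4,6 \right)} - \left(-2\right)^{3}\right)\right)^{3} = \left(1 \left(2 \left(-4\right) \frac{1}{-4 + 6} - \left(-2\right)^{3}\right)\right)^{3} = \left(1 \left(2 \left(-4\right) \frac{1}{2} - -8\right)\right)^{3} = \left(1 \left(2 \left(-4\right) \frac{1}{2} + 8\right)\right)^{3} = \left(1 \left(-4 + 8\right)\right)^{3} = \left(1 \cdot 4\right)^{3} = 4^{3} = 64$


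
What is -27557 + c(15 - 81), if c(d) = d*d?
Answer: -23201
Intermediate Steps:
c(d) = d²
-27557 + c(15 - 81) = -27557 + (15 - 81)² = -27557 + (-66)² = -27557 + 4356 = -23201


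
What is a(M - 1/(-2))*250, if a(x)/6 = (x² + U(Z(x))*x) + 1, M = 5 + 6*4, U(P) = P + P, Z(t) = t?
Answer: 3917625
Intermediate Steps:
U(P) = 2*P
M = 29 (M = 5 + 24 = 29)
a(x) = 6 + 18*x² (a(x) = 6*((x² + (2*x)*x) + 1) = 6*((x² + 2*x²) + 1) = 6*(3*x² + 1) = 6*(1 + 3*x²) = 6 + 18*x²)
a(M - 1/(-2))*250 = (6 + 18*(29 - 1/(-2))²)*250 = (6 + 18*(29 - 1*(-½))²)*250 = (6 + 18*(29 + ½)²)*250 = (6 + 18*(59/2)²)*250 = (6 + 18*(3481/4))*250 = (6 + 31329/2)*250 = (31341/2)*250 = 3917625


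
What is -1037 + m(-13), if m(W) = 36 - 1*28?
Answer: -1029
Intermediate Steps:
m(W) = 8 (m(W) = 36 - 28 = 8)
-1037 + m(-13) = -1037 + 8 = -1029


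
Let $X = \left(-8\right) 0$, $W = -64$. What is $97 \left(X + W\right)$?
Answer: $-6208$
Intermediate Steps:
$X = 0$
$97 \left(X + W\right) = 97 \left(0 - 64\right) = 97 \left(-64\right) = -6208$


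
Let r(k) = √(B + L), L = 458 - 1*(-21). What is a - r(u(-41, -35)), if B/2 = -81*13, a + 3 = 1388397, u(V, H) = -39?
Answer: 1388394 - I*√1627 ≈ 1.3884e+6 - 40.336*I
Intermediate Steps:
a = 1388394 (a = -3 + 1388397 = 1388394)
L = 479 (L = 458 + 21 = 479)
B = -2106 (B = 2*(-81*13) = 2*(-1053) = -2106)
r(k) = I*√1627 (r(k) = √(-2106 + 479) = √(-1627) = I*√1627)
a - r(u(-41, -35)) = 1388394 - I*√1627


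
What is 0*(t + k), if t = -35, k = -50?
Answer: 0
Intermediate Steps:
0*(t + k) = 0*(-35 - 50) = 0*(-85) = 0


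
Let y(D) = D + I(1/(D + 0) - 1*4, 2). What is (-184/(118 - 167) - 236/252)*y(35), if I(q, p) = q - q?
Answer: 6215/63 ≈ 98.651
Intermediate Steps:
I(q, p) = 0
y(D) = D (y(D) = D + 0 = D)
(-184/(118 - 167) - 236/252)*y(35) = (-184/(118 - 167) - 236/252)*35 = (-184/(-49) - 236*1/252)*35 = (-184*(-1/49) - 59/63)*35 = (184/49 - 59/63)*35 = (1243/441)*35 = 6215/63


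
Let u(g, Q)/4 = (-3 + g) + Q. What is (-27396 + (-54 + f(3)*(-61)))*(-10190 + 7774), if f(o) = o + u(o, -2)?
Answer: 65582320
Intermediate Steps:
u(g, Q) = -12 + 4*Q + 4*g (u(g, Q) = 4*((-3 + g) + Q) = 4*(-3 + Q + g) = -12 + 4*Q + 4*g)
f(o) = -20 + 5*o (f(o) = o + (-12 + 4*(-2) + 4*o) = o + (-12 - 8 + 4*o) = o + (-20 + 4*o) = -20 + 5*o)
(-27396 + (-54 + f(3)*(-61)))*(-10190 + 7774) = (-27396 + (-54 + (-20 + 5*3)*(-61)))*(-10190 + 7774) = (-27396 + (-54 + (-20 + 15)*(-61)))*(-2416) = (-27396 + (-54 - 5*(-61)))*(-2416) = (-27396 + (-54 + 305))*(-2416) = (-27396 + 251)*(-2416) = -27145*(-2416) = 65582320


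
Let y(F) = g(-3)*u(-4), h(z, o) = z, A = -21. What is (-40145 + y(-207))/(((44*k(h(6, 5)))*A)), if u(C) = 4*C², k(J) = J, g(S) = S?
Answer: 3667/504 ≈ 7.2758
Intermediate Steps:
y(F) = -192 (y(F) = -12*(-4)² = -12*16 = -3*64 = -192)
(-40145 + y(-207))/(((44*k(h(6, 5)))*A)) = (-40145 - 192)/(((44*6)*(-21))) = -40337/(264*(-21)) = -40337/(-5544) = -40337*(-1/5544) = 3667/504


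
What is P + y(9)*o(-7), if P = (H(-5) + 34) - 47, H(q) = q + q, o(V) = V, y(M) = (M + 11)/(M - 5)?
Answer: -58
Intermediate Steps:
y(M) = (11 + M)/(-5 + M)
H(q) = 2*q
P = -23 (P = (2*(-5) + 34) - 47 = (-10 + 34) - 47 = 24 - 47 = -23)
P + y(9)*o(-7) = -23 + ((11 + 9)/(-5 + 9))*(-7) = -23 + (20/4)*(-7) = -23 + ((¼)*20)*(-7) = -23 + 5*(-7) = -23 - 35 = -58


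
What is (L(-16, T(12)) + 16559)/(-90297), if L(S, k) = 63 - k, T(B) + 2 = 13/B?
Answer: -2525/13716 ≈ -0.18409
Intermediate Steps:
T(B) = -2 + 13/B
(L(-16, T(12)) + 16559)/(-90297) = ((63 - (-2 + 13/12)) + 16559)/(-90297) = ((63 - (-2 + 13*(1/12))) + 16559)*(-1/90297) = ((63 - (-2 + 13/12)) + 16559)*(-1/90297) = ((63 - 1*(-11/12)) + 16559)*(-1/90297) = ((63 + 11/12) + 16559)*(-1/90297) = (767/12 + 16559)*(-1/90297) = (199475/12)*(-1/90297) = -2525/13716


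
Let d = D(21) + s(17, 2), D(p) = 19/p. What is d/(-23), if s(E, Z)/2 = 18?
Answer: -775/483 ≈ -1.6046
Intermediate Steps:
s(E, Z) = 36 (s(E, Z) = 2*18 = 36)
d = 775/21 (d = 19/21 + 36 = 775/21 ≈ 36.905)
d/(-23) = (775/21)/(-23) = (775/21)*(-1/23) = -775/483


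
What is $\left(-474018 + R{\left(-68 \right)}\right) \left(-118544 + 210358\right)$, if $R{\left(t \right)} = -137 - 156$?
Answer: $-43548390154$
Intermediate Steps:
$R{\left(t \right)} = -293$ ($R{\left(t \right)} = -137 - 156 = -293$)
$\left(-474018 + R{\left(-68 \right)}\right) \left(-118544 + 210358\right) = \left(-474018 - 293\right) \left(-118544 + 210358\right) = \left(-474311\right) 91814 = -43548390154$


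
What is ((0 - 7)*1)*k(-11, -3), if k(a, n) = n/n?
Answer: -7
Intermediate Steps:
k(a, n) = 1
((0 - 7)*1)*k(-11, -3) = ((0 - 7)*1)*1 = -7*1*1 = -7*1 = -7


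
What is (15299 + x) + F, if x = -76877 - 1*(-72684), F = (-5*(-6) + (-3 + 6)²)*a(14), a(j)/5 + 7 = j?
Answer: 12471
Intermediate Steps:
a(j) = -35 + 5*j
F = 1365 (F = (-5*(-6) + (-3 + 6)²)*(-35 + 5*14) = (30 + 3²)*(-35 + 70) = (30 + 9)*35 = 39*35 = 1365)
x = -4193 (x = -76877 + 72684 = -4193)
(15299 + x) + F = (15299 - 4193) + 1365 = 11106 + 1365 = 12471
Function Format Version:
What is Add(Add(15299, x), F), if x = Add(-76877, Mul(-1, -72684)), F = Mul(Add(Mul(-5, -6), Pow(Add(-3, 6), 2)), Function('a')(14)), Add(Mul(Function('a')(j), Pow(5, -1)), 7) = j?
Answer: 12471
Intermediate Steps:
Function('a')(j) = Add(-35, Mul(5, j))
F = 1365 (F = Mul(Add(Mul(-5, -6), Pow(Add(-3, 6), 2)), Add(-35, Mul(5, 14))) = Mul(Add(30, Pow(3, 2)), Add(-35, 70)) = Mul(Add(30, 9), 35) = Mul(39, 35) = 1365)
x = -4193 (x = Add(-76877, 72684) = -4193)
Add(Add(15299, x), F) = Add(Add(15299, -4193), 1365) = Add(11106, 1365) = 12471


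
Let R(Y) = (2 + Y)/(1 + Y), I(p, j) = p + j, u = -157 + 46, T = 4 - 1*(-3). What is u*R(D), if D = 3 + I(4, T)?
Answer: -592/5 ≈ -118.40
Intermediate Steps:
T = 7 (T = 4 + 3 = 7)
u = -111
I(p, j) = j + p
D = 14 (D = 3 + (7 + 4) = 3 + 11 = 14)
R(Y) = (2 + Y)/(1 + Y)
u*R(D) = -111*(2 + 14)/(1 + 14) = -111*16/15 = -592/5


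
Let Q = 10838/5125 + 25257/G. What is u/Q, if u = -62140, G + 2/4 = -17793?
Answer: -2833325730625/31701914 ≈ -89374.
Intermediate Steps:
G = -35587/2 (G = -½ - 17793 = -35587/2 ≈ -17794.)
Q = 126807656/182383375 (Q = 10838/5125 + 25257/(-35587/2) = 10838*(1/5125) + 25257*(-2/35587) = 10838/5125 - 50514/35587 = 126807656/182383375 ≈ 0.69528)
u/Q = -62140/126807656/182383375 = -62140*182383375/126807656 = -2833325730625/31701914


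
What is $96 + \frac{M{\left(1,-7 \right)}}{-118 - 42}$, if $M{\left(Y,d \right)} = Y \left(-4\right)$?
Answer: $\frac{3841}{40} \approx 96.025$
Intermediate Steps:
$M{\left(Y,d \right)} = - 4 Y$
$96 + \frac{M{\left(1,-7 \right)}}{-118 - 42} = 96 + \frac{\left(-4\right) 1}{-118 - 42} = 96 - \frac{4}{-160} = 96 - - \frac{1}{40} = 96 + \frac{1}{40} = \frac{3841}{40}$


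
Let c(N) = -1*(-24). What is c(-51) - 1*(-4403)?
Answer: 4427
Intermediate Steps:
c(N) = 24
c(-51) - 1*(-4403) = 24 - 1*(-4403) = 24 + 4403 = 4427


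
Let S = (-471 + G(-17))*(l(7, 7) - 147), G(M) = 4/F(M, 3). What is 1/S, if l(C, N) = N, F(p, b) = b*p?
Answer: 51/3363500 ≈ 1.5163e-5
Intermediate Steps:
G(M) = 4/(3*M) (G(M) = 4/((3*M)) = 4*(1/(3*M)) = 4/(3*M))
S = 3363500/51 (S = (-471 + (4/3)/(-17))*(7 - 147) = (-471 + (4/3)*(-1/17))*(-140) = (-471 - 4/51)*(-140) = -24025/51*(-140) = 3363500/51 ≈ 65951.)
1/S = 1/(3363500/51) = 51/3363500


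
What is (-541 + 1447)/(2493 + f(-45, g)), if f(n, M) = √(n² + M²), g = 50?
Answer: 1129329/3105262 - 2265*√181/3105262 ≈ 0.35387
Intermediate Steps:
f(n, M) = √(M² + n²)
(-541 + 1447)/(2493 + f(-45, g)) = (-541 + 1447)/(2493 + √(50² + (-45)²)) = 906/(2493 + √(2500 + 2025)) = 906/(2493 + √4525) = 906/(2493 + 5*√181)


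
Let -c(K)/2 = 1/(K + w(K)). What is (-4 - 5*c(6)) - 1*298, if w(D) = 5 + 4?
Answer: -904/3 ≈ -301.33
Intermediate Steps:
w(D) = 9
c(K) = -2/(9 + K) (c(K) = -2/(K + 9) = -2/(9 + K))
(-4 - 5*c(6)) - 1*298 = (-4 - (-10)/(9 + 6)) - 1*298 = (-4 - (-10)/15) - 298 = (-4 - 5*(-2/15)) - 298 = (-4 + ⅔) - 298 = -10/3 - 298 = -904/3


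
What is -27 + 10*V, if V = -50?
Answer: -527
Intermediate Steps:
-27 + 10*V = -27 + 10*(-50) = -27 - 500 = -527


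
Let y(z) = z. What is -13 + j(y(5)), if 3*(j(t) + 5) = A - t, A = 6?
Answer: -53/3 ≈ -17.667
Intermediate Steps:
j(t) = -3 - t/3 (j(t) = -5 + (6 - t)/3 = -5 + (2 - t/3) = -3 - t/3)
-13 + j(y(5)) = -13 + (-3 - 1/3*5) = -13 + (-3 - 5/3) = -13 - 14/3 = -53/3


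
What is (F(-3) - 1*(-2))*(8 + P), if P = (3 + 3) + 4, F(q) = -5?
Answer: -54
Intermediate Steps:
P = 10 (P = 6 + 4 = 10)
(F(-3) - 1*(-2))*(8 + P) = (-5 - 1*(-2))*(8 + 10) = (-5 + 2)*18 = -3*18 = -54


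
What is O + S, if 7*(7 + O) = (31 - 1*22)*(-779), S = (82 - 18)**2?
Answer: 21612/7 ≈ 3087.4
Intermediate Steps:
S = 4096 (S = 64**2 = 4096)
O = -7060/7 (O = -7 + ((31 - 1*22)*(-779))/7 = -7 + ((31 - 22)*(-779))/7 = -7 + (9*(-779))/7 = -7 + (1/7)*(-7011) = -7 - 7011/7 = -7060/7 ≈ -1008.6)
O + S = -7060/7 + 4096 = 21612/7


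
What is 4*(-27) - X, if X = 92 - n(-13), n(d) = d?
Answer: -213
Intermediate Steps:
X = 105 (X = 92 - 1*(-13) = 92 + 13 = 105)
4*(-27) - X = 4*(-27) - 1*105 = -108 - 105 = -213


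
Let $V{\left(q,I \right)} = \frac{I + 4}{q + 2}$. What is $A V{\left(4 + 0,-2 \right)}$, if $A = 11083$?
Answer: $\frac{11083}{3} \approx 3694.3$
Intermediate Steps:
$V{\left(q,I \right)} = \frac{4 + I}{2 + q}$
$A V{\left(4 + 0,-2 \right)} = 11083 \frac{4 - 2}{2 + \left(4 + 0\right)} = 11083 \frac{1}{2 + 4} \cdot 2 = 11083 \cdot \frac{1}{6} \cdot 2 = 11083 \cdot \frac{1}{3} = \frac{11083}{3}$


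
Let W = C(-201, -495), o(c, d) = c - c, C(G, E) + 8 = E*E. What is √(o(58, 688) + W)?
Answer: √245017 ≈ 494.99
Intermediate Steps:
C(G, E) = -8 + E² (C(G, E) = -8 + E*E = -8 + E²)
o(c, d) = 0
W = 245017 (W = -8 + (-495)² = -8 + 245025 = 245017)
√(o(58, 688) + W) = √(0 + 245017) = √245017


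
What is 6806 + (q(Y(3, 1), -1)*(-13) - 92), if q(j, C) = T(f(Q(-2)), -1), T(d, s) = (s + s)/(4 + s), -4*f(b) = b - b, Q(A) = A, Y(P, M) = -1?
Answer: 20168/3 ≈ 6722.7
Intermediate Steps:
f(b) = 0 (f(b) = -(b - b)/4 = -1/4*0 = 0)
T(d, s) = 2*s/(4 + s) (T(d, s) = (2*s)/(4 + s) = 2*s/(4 + s))
q(j, C) = -2/3 (q(j, C) = 2*(-1)/(4 - 1) = 2*(-1)/3 = 2*(-1)*(1/3) = -2/3)
6806 + (q(Y(3, 1), -1)*(-13) - 92) = 6806 + (-2/3*(-13) - 92) = 6806 + (26/3 - 92) = 6806 - 250/3 = 20168/3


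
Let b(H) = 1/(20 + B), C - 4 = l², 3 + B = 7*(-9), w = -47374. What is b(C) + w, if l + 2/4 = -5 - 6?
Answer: -2179205/46 ≈ -47374.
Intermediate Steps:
B = -66 (B = -3 + 7*(-9) = -3 - 63 = -66)
l = -23/2 (l = -½ + (-5 - 6) = -½ - 11 = -23/2 ≈ -11.500)
C = 545/4 (C = 4 + (-23/2)² = 4 + 529/4 = 545/4 ≈ 136.25)
b(H) = -1/46 (b(H) = 1/(20 - 66) = 1/(-46) = -1/46)
b(C) + w = -1/46 - 47374 = -2179205/46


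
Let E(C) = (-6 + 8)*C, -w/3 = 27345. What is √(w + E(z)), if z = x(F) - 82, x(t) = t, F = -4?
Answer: I*√82207 ≈ 286.72*I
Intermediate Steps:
w = -82035 (w = -3*27345 = -82035)
z = -86 (z = -4 - 82 = -86)
E(C) = 2*C
√(w + E(z)) = √(-82035 + 2*(-86)) = √(-82035 - 172) = √(-82207) = I*√82207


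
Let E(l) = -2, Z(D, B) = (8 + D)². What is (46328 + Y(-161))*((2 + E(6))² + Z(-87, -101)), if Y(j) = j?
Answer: 288128247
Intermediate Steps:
(46328 + Y(-161))*((2 + E(6))² + Z(-87, -101)) = (46328 - 161)*((2 - 2)² + (8 - 87)²) = 46167*(0² + (-79)²) = 46167*(0 + 6241) = 46167*6241 = 288128247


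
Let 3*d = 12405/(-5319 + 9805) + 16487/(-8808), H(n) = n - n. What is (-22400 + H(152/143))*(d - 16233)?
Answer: 2693870326495600/7408629 ≈ 3.6361e+8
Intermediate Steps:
H(n) = 0
d = 17651279/59269032 (d = (12405/(-5319 + 9805) + 16487/(-8808))/3 = (12405/4486 + 16487*(-1/8808))/3 = (12405*(1/4486) - 16487/8808)/3 = (12405/4486 - 16487/8808)/3 = (⅓)*(17651279/19756344) = 17651279/59269032 ≈ 0.29782)
(-22400 + H(152/143))*(d - 16233) = (-22400 + 0)*(17651279/59269032 - 16233) = -22400*(-962096545177/59269032) = 2693870326495600/7408629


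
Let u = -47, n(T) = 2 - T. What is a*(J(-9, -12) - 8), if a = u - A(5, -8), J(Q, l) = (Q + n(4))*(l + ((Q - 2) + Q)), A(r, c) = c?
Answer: -13416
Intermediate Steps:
J(Q, l) = (-2 + Q)*(-2 + l + 2*Q) (J(Q, l) = (Q + (2 - 1*4))*(l + ((Q - 2) + Q)) = (Q + (2 - 4))*(l + ((-2 + Q) + Q)) = (Q - 2)*(l + (-2 + 2*Q)) = (-2 + Q)*(-2 + l + 2*Q))
a = -39 (a = -47 - 1*(-8) = -47 + 8 = -39)
a*(J(-9, -12) - 8) = -39*((4 - 6*(-9) - 2*(-12) + 2*(-9)² - 9*(-12)) - 8) = -39*((4 + 54 + 24 + 2*81 + 108) - 8) = -39*((4 + 54 + 24 + 162 + 108) - 8) = -39*(352 - 8) = -39*344 = -13416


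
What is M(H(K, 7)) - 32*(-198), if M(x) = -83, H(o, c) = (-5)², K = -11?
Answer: 6253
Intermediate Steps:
H(o, c) = 25
M(H(K, 7)) - 32*(-198) = -83 - 32*(-198) = -83 - 1*(-6336) = -83 + 6336 = 6253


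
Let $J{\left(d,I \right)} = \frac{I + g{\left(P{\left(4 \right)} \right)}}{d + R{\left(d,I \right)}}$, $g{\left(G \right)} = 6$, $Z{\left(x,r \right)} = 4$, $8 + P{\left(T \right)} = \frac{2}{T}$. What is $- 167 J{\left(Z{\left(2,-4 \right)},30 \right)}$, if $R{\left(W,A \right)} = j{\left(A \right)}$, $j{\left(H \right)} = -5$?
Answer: $6012$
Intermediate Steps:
$P{\left(T \right)} = -8 + \frac{2}{T}$
$R{\left(W,A \right)} = -5$
$J{\left(d,I \right)} = \frac{6 + I}{-5 + d}$ ($J{\left(d,I \right)} = \frac{I + 6}{d - 5} = \frac{6 + I}{-5 + d}$)
$- 167 J{\left(Z{\left(2,-4 \right)},30 \right)} = - 167 \frac{6 + 30}{-5 + 4} = - 167 \frac{1}{-1} \cdot 36 = - 167 \left(\left(-1\right) 36\right) = \left(-167\right) \left(-36\right) = 6012$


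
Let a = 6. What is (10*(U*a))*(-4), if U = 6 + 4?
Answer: -2400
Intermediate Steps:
U = 10
(10*(U*a))*(-4) = (10*(10*6))*(-4) = (10*60)*(-4) = 600*(-4) = -2400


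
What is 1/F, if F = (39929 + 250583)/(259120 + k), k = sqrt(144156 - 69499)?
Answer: 16195/18157 + 11*sqrt(617)/290512 ≈ 0.89288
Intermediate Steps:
k = 11*sqrt(617) (k = sqrt(74657) = 11*sqrt(617) ≈ 273.23)
F = 290512/(259120 + 11*sqrt(617)) (F = (39929 + 250583)/(259120 + 11*sqrt(617)) = 290512/(259120 + 11*sqrt(617)) ≈ 1.1200)
1/F = 1/(75277469440/67143099743 - 3195632*sqrt(617)/67143099743)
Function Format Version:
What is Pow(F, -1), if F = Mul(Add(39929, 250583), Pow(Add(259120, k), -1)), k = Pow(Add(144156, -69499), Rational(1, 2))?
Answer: Add(Rational(16195, 18157), Mul(Rational(11, 290512), Pow(617, Rational(1, 2)))) ≈ 0.89288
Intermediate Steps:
k = Mul(11, Pow(617, Rational(1, 2))) (k = Pow(74657, Rational(1, 2)) = Mul(11, Pow(617, Rational(1, 2))) ≈ 273.23)
F = Mul(290512, Pow(Add(259120, Mul(11, Pow(617, Rational(1, 2)))), -1)) (F = Mul(Add(39929, 250583), Pow(Add(259120, Mul(11, Pow(617, Rational(1, 2)))), -1)) = Mul(290512, Pow(Add(259120, Mul(11, Pow(617, Rational(1, 2)))), -1)) ≈ 1.1200)
Pow(F, -1) = Pow(Add(Rational(75277469440, 67143099743), Mul(Rational(-3195632, 67143099743), Pow(617, Rational(1, 2)))), -1)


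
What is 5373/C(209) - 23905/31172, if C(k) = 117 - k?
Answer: -10605401/179239 ≈ -59.169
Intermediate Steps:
5373/C(209) - 23905/31172 = 5373/(117 - 1*209) - 23905/31172 = 5373/(117 - 209) - 23905*1/31172 = 5373/(-92) - 23905/31172 = 5373*(-1/92) - 23905/31172 = -5373/92 - 23905/31172 = -10605401/179239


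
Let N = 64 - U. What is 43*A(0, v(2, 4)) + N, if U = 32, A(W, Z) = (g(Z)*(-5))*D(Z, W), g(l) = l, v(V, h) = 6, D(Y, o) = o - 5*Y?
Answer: 38732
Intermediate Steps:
D(Y, o) = o - 5*Y
A(W, Z) = -5*Z*(W - 5*Z) (A(W, Z) = (Z*(-5))*(W - 5*Z) = (-5*Z)*(W - 5*Z) = -5*Z*(W - 5*Z))
N = 32 (N = 64 - 1*32 = 64 - 32 = 32)
43*A(0, v(2, 4)) + N = 43*(5*6*(-1*0 + 5*6)) + 32 = 43*(5*6*(0 + 30)) + 32 = 43*(5*6*30) + 32 = 43*900 + 32 = 38700 + 32 = 38732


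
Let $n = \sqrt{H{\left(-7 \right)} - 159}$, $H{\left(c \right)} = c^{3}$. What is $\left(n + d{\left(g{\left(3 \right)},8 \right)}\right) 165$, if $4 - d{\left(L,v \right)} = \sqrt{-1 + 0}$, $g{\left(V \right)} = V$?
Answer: $660 - 165 i + 165 i \sqrt{502} \approx 660.0 + 3531.9 i$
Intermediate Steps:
$d{\left(L,v \right)} = 4 - i$ ($d{\left(L,v \right)} = 4 - \sqrt{-1 + 0} = 4 - \sqrt{-1} = 4 - i$)
$n = i \sqrt{502}$ ($n = \sqrt{\left(-7\right)^{3} - 159} = \sqrt{-343 - 159} = \sqrt{-502} = i \sqrt{502} \approx 22.405 i$)
$\left(n + d{\left(g{\left(3 \right)},8 \right)}\right) 165 = \left(i \sqrt{502} + \left(4 - i\right)\right) 165 = \left(4 - i + i \sqrt{502}\right) 165 = 660 - 165 i + 165 i \sqrt{502}$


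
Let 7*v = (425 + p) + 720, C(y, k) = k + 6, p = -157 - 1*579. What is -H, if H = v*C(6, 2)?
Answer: -3272/7 ≈ -467.43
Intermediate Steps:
p = -736 (p = -157 - 579 = -736)
C(y, k) = 6 + k
v = 409/7 (v = ((425 - 736) + 720)/7 = (-311 + 720)/7 = (1/7)*409 = 409/7 ≈ 58.429)
H = 3272/7 (H = 409*(6 + 2)/7 = (409/7)*8 = 3272/7 ≈ 467.43)
-H = -1*3272/7 = -3272/7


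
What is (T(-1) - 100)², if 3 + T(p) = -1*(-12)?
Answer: 8281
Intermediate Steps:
T(p) = 9 (T(p) = -3 - 1*(-12) = -3 + 12 = 9)
(T(-1) - 100)² = (9 - 100)² = (-91)² = 8281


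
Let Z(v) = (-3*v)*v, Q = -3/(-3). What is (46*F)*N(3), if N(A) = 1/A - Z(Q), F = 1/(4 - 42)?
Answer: -230/57 ≈ -4.0351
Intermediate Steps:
F = -1/38 (F = 1/(-38) = -1/38 ≈ -0.026316)
Q = 1 (Q = -3*(-⅓) = 1)
Z(v) = -3*v²
N(A) = 3 + 1/A (N(A) = 1/A - (-3)*1² = 1/A - (-3) = 1/A - 1*(-3) = 1/A + 3 = 3 + 1/A)
(46*F)*N(3) = (46*(-1/38))*(3 + 1/3) = -23*(3 + ⅓)/19 = -23/19*10/3 = -230/57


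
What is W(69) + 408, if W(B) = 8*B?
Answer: 960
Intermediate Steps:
W(69) + 408 = 8*69 + 408 = 552 + 408 = 960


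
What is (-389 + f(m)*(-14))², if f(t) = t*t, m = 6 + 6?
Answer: 5784025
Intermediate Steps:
m = 12
f(t) = t²
(-389 + f(m)*(-14))² = (-389 + 12²*(-14))² = (-389 + 144*(-14))² = (-389 - 2016)² = (-2405)² = 5784025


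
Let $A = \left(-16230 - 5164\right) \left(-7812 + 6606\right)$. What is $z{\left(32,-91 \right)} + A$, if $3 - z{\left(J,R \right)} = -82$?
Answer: $25801249$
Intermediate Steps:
$z{\left(J,R \right)} = 85$ ($z{\left(J,R \right)} = 3 - -82 = 3 + 82 = 85$)
$A = 25801164$ ($A = \left(-21394\right) \left(-1206\right) = 25801164$)
$z{\left(32,-91 \right)} + A = 85 + 25801164 = 25801249$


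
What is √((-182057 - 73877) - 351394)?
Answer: 4*I*√37958 ≈ 779.31*I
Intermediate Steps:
√((-182057 - 73877) - 351394) = √(-255934 - 351394) = √(-607328) = 4*I*√37958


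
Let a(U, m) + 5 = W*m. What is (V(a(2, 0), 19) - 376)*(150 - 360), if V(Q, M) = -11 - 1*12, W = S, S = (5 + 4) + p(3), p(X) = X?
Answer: 83790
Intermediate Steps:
S = 12 (S = (5 + 4) + 3 = 9 + 3 = 12)
W = 12
a(U, m) = -5 + 12*m
V(Q, M) = -23 (V(Q, M) = -11 - 12 = -23)
(V(a(2, 0), 19) - 376)*(150 - 360) = (-23 - 376)*(150 - 360) = -399*(-210) = 83790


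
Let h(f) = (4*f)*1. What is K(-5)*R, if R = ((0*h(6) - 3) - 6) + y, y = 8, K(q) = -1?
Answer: 1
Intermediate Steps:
h(f) = 4*f
R = -1 (R = ((0*(4*6) - 3) - 6) + 8 = ((0*24 - 3) - 6) + 8 = ((0 - 3) - 6) + 8 = (-3 - 6) + 8 = -9 + 8 = -1)
K(-5)*R = -1*(-1) = 1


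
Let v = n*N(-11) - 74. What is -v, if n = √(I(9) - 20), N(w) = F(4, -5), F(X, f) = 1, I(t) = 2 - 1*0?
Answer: 74 - 3*I*√2 ≈ 74.0 - 4.2426*I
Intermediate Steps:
I(t) = 2 (I(t) = 2 + 0 = 2)
N(w) = 1
n = 3*I*√2 (n = √(2 - 20) = √(-18) = 3*I*√2 ≈ 4.2426*I)
v = -74 + 3*I*√2 (v = (3*I*√2)*1 - 74 = 3*I*√2 - 74 = -74 + 3*I*√2 ≈ -74.0 + 4.2426*I)
-v = -(-74 + 3*I*√2) = 74 - 3*I*√2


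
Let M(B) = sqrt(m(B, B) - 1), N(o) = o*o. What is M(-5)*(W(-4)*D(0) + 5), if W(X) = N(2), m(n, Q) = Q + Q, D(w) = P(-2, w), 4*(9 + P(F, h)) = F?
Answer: -33*I*sqrt(11) ≈ -109.45*I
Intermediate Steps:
P(F, h) = -9 + F/4
D(w) = -19/2 (D(w) = -9 + (1/4)*(-2) = -9 - 1/2 = -19/2)
m(n, Q) = 2*Q
N(o) = o**2
W(X) = 4 (W(X) = 2**2 = 4)
M(B) = sqrt(-1 + 2*B) (M(B) = sqrt(2*B - 1) = sqrt(-1 + 2*B))
M(-5)*(W(-4)*D(0) + 5) = sqrt(-1 + 2*(-5))*(4*(-19/2) + 5) = sqrt(-1 - 10)*(-38 + 5) = sqrt(-11)*(-33) = (I*sqrt(11))*(-33) = -33*I*sqrt(11)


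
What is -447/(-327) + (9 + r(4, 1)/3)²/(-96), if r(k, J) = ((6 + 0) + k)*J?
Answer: -20485/94176 ≈ -0.21752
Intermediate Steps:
r(k, J) = J*(6 + k) (r(k, J) = (6 + k)*J = J*(6 + k))
-447/(-327) + (9 + r(4, 1)/3)²/(-96) = -447/(-327) + (9 + (1*(6 + 4))/3)²/(-96) = -447*(-1/327) + (9 + (1*10)*(⅓))²*(-1/96) = 149/109 + (9 + 10*(⅓))²*(-1/96) = 149/109 + (9 + 10/3)²*(-1/96) = 149/109 + (37/3)²*(-1/96) = 149/109 + (1369/9)*(-1/96) = 149/109 - 1369/864 = -20485/94176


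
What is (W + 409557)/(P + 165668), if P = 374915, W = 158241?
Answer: 567798/540583 ≈ 1.0503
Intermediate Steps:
(W + 409557)/(P + 165668) = (158241 + 409557)/(374915 + 165668) = 567798/540583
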